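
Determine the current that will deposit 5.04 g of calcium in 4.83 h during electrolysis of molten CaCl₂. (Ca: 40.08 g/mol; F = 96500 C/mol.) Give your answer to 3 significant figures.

1.40 A

n(Ca) = 5.04 / 40.08 = 0.1257 mol
Ca²⁺ + 2e⁻ → Ca, so n(e⁻) = 2 × 0.1257 = 0.2514 mol
Q = 0.2514 × 96500 = 24260 C
I = Q / t = 24260 / 17388 s = 1.40 A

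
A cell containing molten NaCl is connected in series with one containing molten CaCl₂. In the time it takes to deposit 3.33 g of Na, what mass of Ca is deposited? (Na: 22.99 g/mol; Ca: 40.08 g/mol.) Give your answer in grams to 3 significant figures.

n(Na) = 3.33 / 22.99 = 0.1448 mol
Na⁺ + e⁻ → Na, so n(e⁻) = 0.1448 mol
Same current for the same time ⇒ same n(e⁻) = 0.1448 mol in both cells.
Ca²⁺ + 2e⁻ → Ca, so n(Ca) = 0.1448 / 2 = 0.07240 mol
m(Ca) = 0.07240 × 40.08 = 2.90 g

2.90 g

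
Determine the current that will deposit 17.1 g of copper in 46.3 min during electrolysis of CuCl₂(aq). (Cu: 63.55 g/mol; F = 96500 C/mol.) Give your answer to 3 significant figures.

18.7 A

n(Cu) = 17.1 / 63.55 = 0.2691 mol
Cu²⁺ + 2e⁻ → Cu, so n(e⁻) = 2 × 0.2691 = 0.5382 mol
Q = 0.5382 × 96500 = 51940 C
I = Q / t = 51940 / 2778 s = 18.7 A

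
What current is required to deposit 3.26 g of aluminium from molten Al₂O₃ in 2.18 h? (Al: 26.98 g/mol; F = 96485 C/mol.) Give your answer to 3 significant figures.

n(Al) = 3.26 / 26.98 = 0.1208 mol
Al³⁺ + 3e⁻ → Al, so n(e⁻) = 3 × 0.1208 = 0.3624 mol
Q = 0.3624 × 96485 = 34970 C
I = Q / t = 34970 / 7848 s = 4.46 A

4.46 A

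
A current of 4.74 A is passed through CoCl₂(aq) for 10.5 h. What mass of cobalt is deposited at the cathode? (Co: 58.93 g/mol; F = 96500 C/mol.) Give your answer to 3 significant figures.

Q = It = 4.74 × 37800 = 1.792×10^5 C
Moles of electrons = 1.792×10^5 / 96500 = 1.857 mol
Co²⁺ + 2e⁻ → Co, so n(Co) = 1.857 / 2 = 0.9285 mol
m = 0.9285 × 58.93 = 54.7 g

54.7 g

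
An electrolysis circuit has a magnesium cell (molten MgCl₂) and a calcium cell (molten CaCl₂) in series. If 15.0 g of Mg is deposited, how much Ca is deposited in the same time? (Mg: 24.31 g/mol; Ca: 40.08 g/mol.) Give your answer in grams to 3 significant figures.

n(Mg) = 15.0 / 24.31 = 0.6170 mol
Mg²⁺ + 2e⁻ → Mg, so n(e⁻) = 2 × 0.6170 = 1.234 mol
Since the cells are in series, n(e⁻) in the Ca cell is also 1.234 mol.
Ca²⁺ + 2e⁻ → Ca, so n(Ca) = 1.234 / 2 = 0.6170 mol
m(Ca) = 0.6170 × 40.08 = 24.7 g

24.7 g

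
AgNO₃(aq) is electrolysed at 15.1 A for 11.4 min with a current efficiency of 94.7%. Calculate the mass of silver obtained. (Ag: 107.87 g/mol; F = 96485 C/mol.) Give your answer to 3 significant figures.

10.9 g

Q = 15.1 × 684 = 10330 C
n(e⁻) = 10330 / 96485 = 0.1071 mol
Ag⁺ + e⁻ → Ag, so theoretical m(Ag) = 0.1071 × 107.87 = 11.55 g
Actual mass = 94.7% × 11.55 = 10.9 g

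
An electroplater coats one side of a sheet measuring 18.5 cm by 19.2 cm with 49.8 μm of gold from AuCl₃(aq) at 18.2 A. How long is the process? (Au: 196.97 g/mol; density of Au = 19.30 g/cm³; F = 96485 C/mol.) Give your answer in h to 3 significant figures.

Plated area = 18.5 × 19.2 = 355.2 cm²
Volume = 355.2 × 49.8×10⁻⁴ cm = 1.769 cm³
m(Au) = 1.769 × 19.30 = 34.14 g
n(Au) = 34.14 / 196.97 = 0.1733 mol; n(e⁻) = 3 × 0.1733 = 0.5199 mol
Q = 0.5199 × 96485 = 50160 C
t = 50160 / 18.2 = 2756 s = 0.766 h

0.766 h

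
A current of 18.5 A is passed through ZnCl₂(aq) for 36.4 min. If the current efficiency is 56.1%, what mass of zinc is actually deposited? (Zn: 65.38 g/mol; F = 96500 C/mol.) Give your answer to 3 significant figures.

Q = 18.5 × 2184 = 40400 C
n(e⁻) = 40400 / 96500 = 0.4187 mol
Zn²⁺ + 2e⁻ → Zn, so theoretical m(Zn) = 0.2094 × 65.38 = 13.69 g
Actual mass = 56.1% × 13.69 = 7.68 g

7.68 g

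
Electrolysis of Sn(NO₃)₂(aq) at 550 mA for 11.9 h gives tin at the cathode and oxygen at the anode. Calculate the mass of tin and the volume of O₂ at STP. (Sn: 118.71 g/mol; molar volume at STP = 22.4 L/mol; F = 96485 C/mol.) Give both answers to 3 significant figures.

14.5 g Sn; 1.37 L O₂

Q = 0.550 × 42840 = 23560 C; n(e⁻) = 23560 / 96485 = 0.2442 mol
Cathode: Sn²⁺ + 2e⁻ → Sn → n(Sn) = 0.2442/2 = 0.1221 mol → 14.5 g
Anode: 2H₂O → O₂ + 4H⁺ + 4e⁻ → n(O₂) = 0.2442/4 = 0.06105 mol → 1.37 L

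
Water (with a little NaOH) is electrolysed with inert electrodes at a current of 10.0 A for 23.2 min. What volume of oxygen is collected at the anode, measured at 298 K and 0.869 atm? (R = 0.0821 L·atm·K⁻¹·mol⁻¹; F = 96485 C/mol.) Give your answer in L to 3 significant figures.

1.02 L

Q = It = 10.0 × 1392 = 13920 C
n(e⁻) = Q/F = 13920/96485 = 0.1443 mol
2H₂O → O₂ + 4H⁺ + 4e⁻, so n(O₂) = 0.1443 / 4 = 0.03608 mol
V = nRT/P = 0.03608 × 0.0821 × 298 / 0.869 = 1.016 L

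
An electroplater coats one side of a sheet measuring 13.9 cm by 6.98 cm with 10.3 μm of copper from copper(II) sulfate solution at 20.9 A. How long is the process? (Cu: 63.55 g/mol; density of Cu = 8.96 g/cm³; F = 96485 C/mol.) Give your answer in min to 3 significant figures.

2.17 min

Plated area = 13.9 × 6.98 = 97.02 cm²
Volume = 97.02 × 10.3×10⁻⁴ cm = 0.09993 cm³
m(Cu) = 0.09993 × 8.96 = 0.8954 g
n(Cu) = 0.8954 / 63.55 = 0.01409 mol; n(e⁻) = 2 × 0.01409 = 0.02818 mol
Q = 0.02818 × 96485 = 2719 C
t = 2719 / 20.9 = 130.1 s = 2.17 min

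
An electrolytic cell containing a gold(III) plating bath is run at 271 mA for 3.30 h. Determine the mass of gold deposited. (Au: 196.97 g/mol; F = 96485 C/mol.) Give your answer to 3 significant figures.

2.19 g

Q = It = 0.271 × 11880 = 3219 C
n(e⁻) = Q/F = 3219/96485 = 0.03336 mol
Au³⁺ + 3e⁻ → Au, so n(Au) = 0.03336 / 3 = 0.01112 mol
m = 0.01112 × 196.97 = 2.19 g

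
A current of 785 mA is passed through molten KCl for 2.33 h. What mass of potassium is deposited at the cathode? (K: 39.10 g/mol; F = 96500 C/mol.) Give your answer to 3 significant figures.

Q = It = 0.785 × 8388 = 6585 C
n(e⁻) = 6585 / 96500 = 0.06824 mol
K⁺ + e⁻ → K, so n(K) = 0.06824 mol
m = 0.06824 × 39.10 = 2.67 g

2.67 g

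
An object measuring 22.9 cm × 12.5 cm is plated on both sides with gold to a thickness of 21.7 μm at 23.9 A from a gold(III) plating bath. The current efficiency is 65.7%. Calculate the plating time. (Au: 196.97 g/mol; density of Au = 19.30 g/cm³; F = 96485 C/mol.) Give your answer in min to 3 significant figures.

37.4 min

Plated area = 2 × 22.9 × 12.5 = 572.5 cm²
Volume = 572.5 × 21.7×10⁻⁴ cm = 1.242 cm³
m(Au) = 1.242 × 19.30 = 23.97 g
n(Au) = 23.97 / 196.97 = 0.1217 mol; n(e⁻) = 3 × 0.1217 = 0.3651 mol
Q = 0.3651 × 96485 / 0.657 = 53620 C
t = 53620 / 23.9 = 2244 s = 37.4 min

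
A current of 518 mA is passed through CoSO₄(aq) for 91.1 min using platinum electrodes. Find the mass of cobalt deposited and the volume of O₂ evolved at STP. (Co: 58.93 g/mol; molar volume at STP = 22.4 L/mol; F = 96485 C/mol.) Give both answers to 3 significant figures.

0.865 g Co; 0.164 L O₂

Q = 0.518 × 5466 = 2831 C; n(e⁻) = 2831 / 96485 = 0.02934 mol
Cathode: Co²⁺ + 2e⁻ → Co → n(Co) = 0.02934/2 = 0.01467 mol → 0.865 g
Anode: 2H₂O → O₂ + 4H⁺ + 4e⁻ → n(O₂) = 0.02934/4 = 0.007335 mol → 0.164 L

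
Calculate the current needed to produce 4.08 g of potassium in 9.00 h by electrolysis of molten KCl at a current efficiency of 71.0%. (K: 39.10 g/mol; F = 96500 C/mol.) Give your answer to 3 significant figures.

n(K) = 4.08 / 39.10 = 0.1043 mol
K⁺ + e⁻ → K, so n(e⁻) = 0.1043 mol
Q = 0.1043 × 96500 / 0.710 = 14180 C
I = Q / t = 14180 / 32400 s = 0.438 A

0.438 A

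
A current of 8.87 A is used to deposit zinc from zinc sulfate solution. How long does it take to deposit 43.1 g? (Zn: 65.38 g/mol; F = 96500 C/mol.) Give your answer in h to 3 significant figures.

3.98 h

n(Zn) = 43.1 / 65.38 = 0.6592 mol
Zn²⁺ + 2e⁻ → Zn, so n(e⁻) = 2 × 0.6592 = 1.318 mol
Q = 1.318 × 96500 = 1.272×10^5 C
t = Q / I = 1.272×10^5 / 8.87 = 14340 s = 3.98 h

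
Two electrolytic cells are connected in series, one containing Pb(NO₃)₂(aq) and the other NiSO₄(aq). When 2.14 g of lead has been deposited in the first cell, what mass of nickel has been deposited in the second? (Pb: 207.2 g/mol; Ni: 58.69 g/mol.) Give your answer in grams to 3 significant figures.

0.606 g

n(Pb) = 2.14 / 207.2 = 0.01033 mol
Pb²⁺ + 2e⁻ → Pb, so n(e⁻) = 2 × 0.01033 = 0.02066 mol
In series, the same 0.02066 mol of electrons flows through the second cell.
Ni²⁺ + 2e⁻ → Ni, so n(Ni) = 0.02066 / 2 = 0.01033 mol
m(Ni) = 0.01033 × 58.69 = 0.606 g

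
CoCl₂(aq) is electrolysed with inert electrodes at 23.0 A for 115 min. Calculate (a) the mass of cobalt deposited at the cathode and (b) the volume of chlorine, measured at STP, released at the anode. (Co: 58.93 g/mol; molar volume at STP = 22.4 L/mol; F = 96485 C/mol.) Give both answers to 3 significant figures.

Q = 23.0 × 6900 = 1.587×10^5 C; n(e⁻) = 1.587×10^5 / 96485 = 1.645 mol
Cathode: Co²⁺ + 2e⁻ → Co → n(Co) = 1.645/2 = 0.8225 mol → 48.5 g
Anode: 2Cl⁻ → Cl₂ + 2e⁻ → n(Cl₂) = 1.645/2 = 0.8225 mol → 18.4 L

48.5 g Co; 18.4 L Cl₂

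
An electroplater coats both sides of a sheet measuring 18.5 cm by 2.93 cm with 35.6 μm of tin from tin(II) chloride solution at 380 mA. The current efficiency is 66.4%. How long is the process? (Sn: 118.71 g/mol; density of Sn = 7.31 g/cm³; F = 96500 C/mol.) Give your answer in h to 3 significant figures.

5.05 h

Plated area = 2 × 18.5 × 2.93 = 108.4 cm²
Volume = 108.4 × 35.6×10⁻⁴ cm = 0.3859 cm³
m(Sn) = 0.3859 × 7.31 = 2.821 g
n(Sn) = 2.821 / 118.71 = 0.02376 mol; n(e⁻) = 2 × 0.02376 = 0.04752 mol
Q = 0.04752 × 96500 / 0.664 = 6906 C
t = 6906 / 0.380 = 18170 s = 5.05 h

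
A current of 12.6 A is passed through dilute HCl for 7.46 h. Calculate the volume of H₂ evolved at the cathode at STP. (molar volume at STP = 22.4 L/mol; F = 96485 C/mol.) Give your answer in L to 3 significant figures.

Q = It = 12.6 × 26856 = 3.384×10^5 C
n(e⁻) = Q/F = 3.384×10^5/96485 = 3.507 mol
2H⁺ + 2e⁻ → H₂, so n(H₂) = 3.507 / 2 = 1.754 mol
V = 1.754 × 22.4 = 39.29 L

39.3 L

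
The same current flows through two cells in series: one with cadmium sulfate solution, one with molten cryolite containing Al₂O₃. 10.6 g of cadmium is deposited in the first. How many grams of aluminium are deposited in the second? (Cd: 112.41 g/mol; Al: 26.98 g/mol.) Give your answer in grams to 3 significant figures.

n(Cd) = 10.6 / 112.41 = 0.09430 mol
Cd²⁺ + 2e⁻ → Cd, so n(e⁻) = 2 × 0.09430 = 0.1886 mol
The cells are in series, so the same charge (and hence the same n(e⁻) = 0.1886 mol) passes through both.
Al³⁺ + 3e⁻ → Al, so n(Al) = 0.1886 / 3 = 0.06287 mol
m(Al) = 0.06287 × 26.98 = 1.70 g

1.70 g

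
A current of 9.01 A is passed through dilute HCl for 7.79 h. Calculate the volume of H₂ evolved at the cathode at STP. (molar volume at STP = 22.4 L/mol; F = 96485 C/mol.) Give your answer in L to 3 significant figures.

29.3 L

Q = 9.01 A × 28044 s = 2.527×10^5 C
n(e⁻) = Q/F = 2.527×10^5/96485 = 2.619 mol
2H⁺ + 2e⁻ → H₂, so n(H₂) = 2.619 / 2 = 1.310 mol
V = 1.310 × 22.4 = 29.34 L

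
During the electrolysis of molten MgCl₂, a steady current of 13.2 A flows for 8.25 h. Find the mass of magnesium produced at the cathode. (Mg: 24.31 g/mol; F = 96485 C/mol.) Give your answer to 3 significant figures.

49.4 g

Q = 13.2 A × 29700 s = 3.920×10^5 C
n(e⁻) = 3.920×10^5 / 96485 = 4.063 mol
Mg²⁺ + 2e⁻ → Mg, so n(Mg) = 4.063 / 2 = 2.032 mol
m = 2.032 × 24.31 = 49.4 g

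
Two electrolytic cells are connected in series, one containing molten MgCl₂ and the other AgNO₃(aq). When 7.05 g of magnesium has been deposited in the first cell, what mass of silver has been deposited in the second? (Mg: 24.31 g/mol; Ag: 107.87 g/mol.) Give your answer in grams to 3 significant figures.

n(Mg) = 7.05 / 24.31 = 0.2900 mol
Mg²⁺ + 2e⁻ → Mg, so n(e⁻) = 2 × 0.2900 = 0.5800 mol
In series, the same 0.5800 mol of electrons flows through the second cell.
Ag⁺ + e⁻ → Ag, so n(Ag) = 0.5800 mol
m(Ag) = 0.5800 × 107.87 = 62.6 g

62.6 g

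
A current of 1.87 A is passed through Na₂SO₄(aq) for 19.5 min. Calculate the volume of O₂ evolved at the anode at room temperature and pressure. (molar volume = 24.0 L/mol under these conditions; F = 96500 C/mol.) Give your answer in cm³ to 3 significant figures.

136 cm³

Q = It = 1.87 × 1170 = 2188 C
Moles of electrons = 2188 / 96500 = 0.02267 mol
2H₂O → O₂ + 4H⁺ + 4e⁻, so n(O₂) = 0.02267 / 4 = 0.005668 mol
V = 0.005668 × 24.0 = 0.1360 L
= 136 cm³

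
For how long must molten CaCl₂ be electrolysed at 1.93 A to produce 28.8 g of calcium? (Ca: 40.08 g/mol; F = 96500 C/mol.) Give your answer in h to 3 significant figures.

n(Ca) = 28.8 / 40.08 = 0.7186 mol
Ca²⁺ + 2e⁻ → Ca, so n(e⁻) = 2 × 0.7186 = 1.437 mol
Q = 1.437 × 96500 = 1.387×10^5 C
t = Q / I = 1.387×10^5 / 1.93 = 71870 s = 20.0 h

20.0 h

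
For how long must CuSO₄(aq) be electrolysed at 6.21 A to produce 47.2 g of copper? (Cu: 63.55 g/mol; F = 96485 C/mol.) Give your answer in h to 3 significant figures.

6.41 h

n(Cu) = 47.2 / 63.55 = 0.7427 mol
Cu²⁺ + 2e⁻ → Cu, so n(e⁻) = 2 × 0.7427 = 1.485 mol
Q = 1.485 × 96485 = 1.433×10^5 C
t = Q / I = 1.433×10^5 / 6.21 = 23080 s = 6.41 h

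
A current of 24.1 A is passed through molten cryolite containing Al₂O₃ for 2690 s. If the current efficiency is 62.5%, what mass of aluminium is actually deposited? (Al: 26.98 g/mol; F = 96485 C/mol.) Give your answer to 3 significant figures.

3.78 g

Q = 24.1 × 2690 = 64830 C
n(e⁻) = 64830 / 96485 = 0.6719 mol
Al³⁺ + 3e⁻ → Al, so theoretical m(Al) = 0.2240 × 26.98 = 6.044 g
Actual mass = 62.5% × 6.044 = 3.78 g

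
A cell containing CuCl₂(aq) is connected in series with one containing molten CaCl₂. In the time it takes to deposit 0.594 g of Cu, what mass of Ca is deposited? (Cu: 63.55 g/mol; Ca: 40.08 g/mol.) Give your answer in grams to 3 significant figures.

0.375 g

n(Cu) = 0.594 / 63.55 = 0.009347 mol
Cu²⁺ + 2e⁻ → Cu, so n(e⁻) = 2 × 0.009347 = 0.01869 mol
Same current for the same time ⇒ same n(e⁻) = 0.01869 mol in both cells.
Ca²⁺ + 2e⁻ → Ca, so n(Ca) = 0.01869 / 2 = 0.009345 mol
m(Ca) = 0.009345 × 40.08 = 0.375 g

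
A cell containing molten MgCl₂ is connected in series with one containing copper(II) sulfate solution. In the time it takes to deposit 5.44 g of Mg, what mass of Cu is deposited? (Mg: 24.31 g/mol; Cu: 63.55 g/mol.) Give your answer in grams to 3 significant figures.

14.2 g

n(Mg) = 5.44 / 24.31 = 0.2238 mol
Mg²⁺ + 2e⁻ → Mg, so n(e⁻) = 2 × 0.2238 = 0.4476 mol
Same current for the same time ⇒ same n(e⁻) = 0.4476 mol in both cells.
Cu²⁺ + 2e⁻ → Cu, so n(Cu) = 0.4476 / 2 = 0.2238 mol
m(Cu) = 0.2238 × 63.55 = 14.2 g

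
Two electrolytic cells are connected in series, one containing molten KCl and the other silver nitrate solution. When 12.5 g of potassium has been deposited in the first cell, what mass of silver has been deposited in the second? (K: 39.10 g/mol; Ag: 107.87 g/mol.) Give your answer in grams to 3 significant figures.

34.5 g

n(K) = 12.5 / 39.10 = 0.3197 mol
K⁺ + e⁻ → K, so n(e⁻) = 0.3197 mol
In series, the same 0.3197 mol of electrons flows through the second cell.
Ag⁺ + e⁻ → Ag, so n(Ag) = 0.3197 mol
m(Ag) = 0.3197 × 107.87 = 34.5 g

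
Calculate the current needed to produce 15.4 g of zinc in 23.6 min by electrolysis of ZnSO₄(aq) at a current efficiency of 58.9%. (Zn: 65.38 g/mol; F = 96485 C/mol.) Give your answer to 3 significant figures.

n(Zn) = 15.4 / 65.38 = 0.2355 mol
Zn²⁺ + 2e⁻ → Zn, so n(e⁻) = 2 × 0.2355 = 0.4710 mol
Q = 0.4710 × 96485 / 0.589 = 77160 C
I = Q / t = 77160 / 1416 s = 54.5 A

54.5 A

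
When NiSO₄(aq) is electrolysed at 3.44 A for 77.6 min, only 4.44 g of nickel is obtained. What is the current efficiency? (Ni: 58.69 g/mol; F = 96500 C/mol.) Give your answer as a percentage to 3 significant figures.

Q = 3.44 × 4656 = 16020 C
n(e⁻) = 16020 / 96500 = 0.1660 mol
Ni²⁺ + 2e⁻ → Ni, so theoretical n(Ni) = 0.08300 mol → 4.871 g
Efficiency = 4.44 / 4.871 = 0.9115 = 91.2%

91.2%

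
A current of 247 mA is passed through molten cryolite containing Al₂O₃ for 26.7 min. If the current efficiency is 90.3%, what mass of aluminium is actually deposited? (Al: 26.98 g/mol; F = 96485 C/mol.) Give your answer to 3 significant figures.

0.0333 g

Q = 0.247 × 1602 = 395.7 C
n(e⁻) = 395.7 / 96485 = 0.004101 mol
Al³⁺ + 3e⁻ → Al, so theoretical m(Al) = 0.001367 × 26.98 = 0.03688 g
Actual mass = 90.3% × 0.03688 = 0.0333 g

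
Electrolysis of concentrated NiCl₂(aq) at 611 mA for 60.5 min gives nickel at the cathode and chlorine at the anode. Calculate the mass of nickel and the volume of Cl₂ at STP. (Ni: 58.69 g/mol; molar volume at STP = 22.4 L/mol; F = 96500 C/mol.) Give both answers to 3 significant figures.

0.674 g Ni; 0.257 L Cl₂

Q = 0.611 × 3630 = 2218 C; n(e⁻) = 2218 / 96500 = 0.02298 mol
Cathode: Ni²⁺ + 2e⁻ → Ni → n(Ni) = 0.02298/2 = 0.01149 mol → 0.674 g
Anode: 2Cl⁻ → Cl₂ + 2e⁻ → n(Cl₂) = 0.02298/2 = 0.01149 mol → 0.257 L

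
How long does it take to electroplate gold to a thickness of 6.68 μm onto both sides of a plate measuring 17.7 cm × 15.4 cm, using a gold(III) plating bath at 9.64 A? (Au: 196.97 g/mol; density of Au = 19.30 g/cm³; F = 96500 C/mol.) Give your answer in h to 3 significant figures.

Plated area = 2 × 17.7 × 15.4 = 545.2 cm²
Volume = 545.2 × 6.68×10⁻⁴ cm = 0.3642 cm³
m(Au) = 0.3642 × 19.30 = 7.029 g
n(Au) = 7.029 / 196.97 = 0.03569 mol; n(e⁻) = 3 × 0.03569 = 0.1071 mol
Q = 0.1071 × 96500 = 10340 C
t = 10340 / 9.64 = 1073 s = 0.298 h

0.298 h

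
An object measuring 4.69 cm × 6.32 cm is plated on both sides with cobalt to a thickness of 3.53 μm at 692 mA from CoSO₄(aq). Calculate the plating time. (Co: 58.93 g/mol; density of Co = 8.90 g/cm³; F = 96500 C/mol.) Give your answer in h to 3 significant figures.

0.245 h

Plated area = 2 × 4.69 × 6.32 = 59.28 cm²
Volume = 59.28 × 3.53×10⁻⁴ cm = 0.02093 cm³
m(Co) = 0.02093 × 8.90 = 0.1863 g
n(Co) = 0.1863 / 58.93 = 0.003161 mol; n(e⁻) = 2 × 0.003161 = 0.006322 mol
Q = 0.006322 × 96500 = 610.1 C
t = 610.1 / 0.692 = 881.6 s = 0.245 h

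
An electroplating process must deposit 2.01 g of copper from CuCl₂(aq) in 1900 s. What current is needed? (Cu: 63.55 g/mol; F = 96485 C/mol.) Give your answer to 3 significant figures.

n(Cu) = 2.01 / 63.55 = 0.03163 mol
Cu²⁺ + 2e⁻ → Cu, so n(e⁻) = 2 × 0.03163 = 0.06326 mol
Q = 0.06326 × 96485 = 6104 C
I = Q / t = 6104 / 1900 s = 3.21 A

3.21 A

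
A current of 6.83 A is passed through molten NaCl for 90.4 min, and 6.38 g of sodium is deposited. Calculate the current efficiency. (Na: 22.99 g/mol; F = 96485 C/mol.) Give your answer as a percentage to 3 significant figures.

Q = 6.83 × 5424 = 37050 C
n(e⁻) = 37050 / 96485 = 0.3840 mol
Na⁺ + e⁻ → Na, so theoretical n(Na) = 0.3840 mol → 8.828 g
Efficiency = 6.38 / 8.828 = 0.7227 = 72.3%

72.3%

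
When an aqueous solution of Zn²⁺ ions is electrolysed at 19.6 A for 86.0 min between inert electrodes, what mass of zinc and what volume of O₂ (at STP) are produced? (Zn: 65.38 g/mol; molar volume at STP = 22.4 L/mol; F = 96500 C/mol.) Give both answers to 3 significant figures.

34.3 g Zn; 5.87 L O₂

Q = 19.6 × 5160 = 1.011×10^5 C; n(e⁻) = 1.011×10^5 / 96500 = 1.048 mol
Cathode: Zn²⁺ + 2e⁻ → Zn → n(Zn) = 1.048/2 = 0.5240 mol → 34.3 g
Anode: 2H₂O → O₂ + 4H⁺ + 4e⁻ → n(O₂) = 1.048/4 = 0.2620 mol → 5.87 L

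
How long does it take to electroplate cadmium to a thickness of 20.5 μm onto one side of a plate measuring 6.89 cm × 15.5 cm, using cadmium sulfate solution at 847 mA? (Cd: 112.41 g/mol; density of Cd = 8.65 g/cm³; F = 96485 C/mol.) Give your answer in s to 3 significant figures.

Plated area = 6.89 × 15.5 = 106.8 cm²
Volume = 106.8 × 20.5×10⁻⁴ cm = 0.2189 cm³
m(Cd) = 0.2189 × 8.65 = 1.893 g
n(Cd) = 1.893 / 112.41 = 0.01684 mol; n(e⁻) = 2 × 0.01684 = 0.03368 mol
Q = 0.03368 × 96485 = 3250 C
t = 3250 / 0.847 = 3837 s

3840 s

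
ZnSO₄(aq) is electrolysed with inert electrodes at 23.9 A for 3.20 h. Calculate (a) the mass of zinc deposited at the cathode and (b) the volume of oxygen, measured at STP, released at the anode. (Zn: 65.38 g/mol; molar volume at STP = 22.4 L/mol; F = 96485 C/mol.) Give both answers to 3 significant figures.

93.3 g Zn; 16.0 L O₂

Q = 23.9 × 11520 = 2.753×10^5 C; n(e⁻) = 2.753×10^5 / 96485 = 2.853 mol
Cathode: Zn²⁺ + 2e⁻ → Zn → n(Zn) = 2.853/2 = 1.427 mol → 93.3 g
Anode: 2H₂O → O₂ + 4H⁺ + 4e⁻ → n(O₂) = 2.853/4 = 0.7133 mol → 16.0 L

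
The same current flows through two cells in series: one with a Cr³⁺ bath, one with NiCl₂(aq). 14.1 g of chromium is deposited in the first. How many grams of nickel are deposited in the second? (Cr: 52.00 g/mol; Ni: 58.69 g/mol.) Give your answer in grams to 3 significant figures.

n(Cr) = 14.1 / 52.00 = 0.2712 mol
Cr³⁺ + 3e⁻ → Cr, so n(e⁻) = 3 × 0.2712 = 0.8136 mol
Same current for the same time ⇒ same n(e⁻) = 0.8136 mol in both cells.
Ni²⁺ + 2e⁻ → Ni, so n(Ni) = 0.8136 / 2 = 0.4068 mol
m(Ni) = 0.4068 × 58.69 = 23.9 g

23.9 g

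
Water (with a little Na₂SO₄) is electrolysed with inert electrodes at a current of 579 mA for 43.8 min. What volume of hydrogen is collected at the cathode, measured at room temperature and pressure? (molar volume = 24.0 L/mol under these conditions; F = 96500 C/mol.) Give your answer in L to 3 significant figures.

Charge passed = 0.579 × 2628 = 1522 C
n(e⁻) = 1522 / 96500 = 0.01577 mol
2H⁺ + 2e⁻ → H₂, so n(H₂) = 0.01577 / 2 = 0.007885 mol
V = 0.007885 × 24.0 = 0.1892 L

0.189 L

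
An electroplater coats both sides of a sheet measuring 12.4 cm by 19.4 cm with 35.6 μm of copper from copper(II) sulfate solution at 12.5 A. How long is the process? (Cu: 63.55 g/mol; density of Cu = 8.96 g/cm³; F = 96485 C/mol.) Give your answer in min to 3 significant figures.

62.1 min

Plated area = 2 × 12.4 × 19.4 = 481.1 cm²
Volume = 481.1 × 35.6×10⁻⁴ cm = 1.713 cm³
m(Cu) = 1.713 × 8.96 = 15.35 g
n(Cu) = 15.35 / 63.55 = 0.2415 mol; n(e⁻) = 2 × 0.2415 = 0.4830 mol
Q = 0.4830 × 96485 = 46600 C
t = 46600 / 12.5 = 3728 s = 62.1 min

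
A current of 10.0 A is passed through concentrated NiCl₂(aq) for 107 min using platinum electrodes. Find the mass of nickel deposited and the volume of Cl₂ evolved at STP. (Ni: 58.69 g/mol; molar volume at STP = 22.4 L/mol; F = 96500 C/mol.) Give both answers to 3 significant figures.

19.5 g Ni; 7.45 L Cl₂

Q = 10.0 × 6420 = 64200 C; n(e⁻) = 64200 / 96500 = 0.6653 mol
Cathode: Ni²⁺ + 2e⁻ → Ni → n(Ni) = 0.6653/2 = 0.3327 mol → 19.5 g
Anode: 2Cl⁻ → Cl₂ + 2e⁻ → n(Cl₂) = 0.6653/2 = 0.3327 mol → 7.45 L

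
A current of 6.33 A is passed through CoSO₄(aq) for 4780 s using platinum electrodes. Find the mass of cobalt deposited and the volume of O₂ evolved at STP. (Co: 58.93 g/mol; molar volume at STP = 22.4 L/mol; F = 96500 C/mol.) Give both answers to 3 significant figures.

9.24 g Co; 1.76 L O₂

Q = 6.33 × 4780 = 30260 C; n(e⁻) = 30260 / 96500 = 0.3136 mol
Cathode: Co²⁺ + 2e⁻ → Co → n(Co) = 0.3136/2 = 0.1568 mol → 9.24 g
Anode: 2H₂O → O₂ + 4H⁺ + 4e⁻ → n(O₂) = 0.3136/4 = 0.07840 mol → 1.76 L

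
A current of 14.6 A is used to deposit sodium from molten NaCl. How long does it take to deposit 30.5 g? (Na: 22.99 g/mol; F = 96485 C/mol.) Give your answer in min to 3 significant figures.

n(Na) = 30.5 / 22.99 = 1.327 mol
Na⁺ + e⁻ → Na, so n(e⁻) = 1.327 mol
Q = 1.327 × 96485 = 1.280×10^5 C
t = Q / I = 1.280×10^5 / 14.6 = 8767 s = 146 min

146 min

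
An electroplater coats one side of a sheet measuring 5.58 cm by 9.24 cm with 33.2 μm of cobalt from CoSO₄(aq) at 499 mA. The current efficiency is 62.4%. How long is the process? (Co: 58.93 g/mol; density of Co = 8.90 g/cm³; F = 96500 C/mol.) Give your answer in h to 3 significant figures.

4.45 h

Plated area = 5.58 × 9.24 = 51.56 cm²
Volume = 51.56 × 33.2×10⁻⁴ cm = 0.1712 cm³
m(Co) = 0.1712 × 8.90 = 1.524 g
n(Co) = 1.524 / 58.93 = 0.02586 mol; n(e⁻) = 2 × 0.02586 = 0.05172 mol
Q = 0.05172 × 96500 / 0.624 = 7998 C
t = 7998 / 0.499 = 16030 s = 4.45 h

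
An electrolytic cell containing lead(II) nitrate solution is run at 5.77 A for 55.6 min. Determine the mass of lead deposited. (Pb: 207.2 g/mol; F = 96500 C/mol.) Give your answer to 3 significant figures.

20.7 g

Q = 5.77 A × 3336 s = 19250 C
n(e⁻) = Q/F = 19250/96500 = 0.1995 mol
Pb²⁺ + 2e⁻ → Pb, so n(Pb) = 0.1995 / 2 = 0.09975 mol
m = 0.09975 × 207.2 = 20.7 g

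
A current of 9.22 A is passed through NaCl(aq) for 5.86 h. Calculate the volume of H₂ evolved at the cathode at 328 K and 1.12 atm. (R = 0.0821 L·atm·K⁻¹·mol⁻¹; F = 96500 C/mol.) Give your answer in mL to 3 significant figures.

24200 mL

Q = 9.22 A × 21096 s = 1.945×10^5 C
Moles of electrons = 1.945×10^5 / 96500 = 2.016 mol
2H⁺ + 2e⁻ → H₂, so n(H₂) = 2.016 / 2 = 1.008 mol
V = nRT/P = 1.008 × 0.0821 × 328 / 1.12 = 24.24 L
= 24200 mL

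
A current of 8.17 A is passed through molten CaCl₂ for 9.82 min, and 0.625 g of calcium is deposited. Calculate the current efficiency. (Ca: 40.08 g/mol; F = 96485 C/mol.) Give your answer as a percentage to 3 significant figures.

62.5%

Q = 8.17 × 589.2 = 4814 C
n(e⁻) = 4814 / 96485 = 0.04989 mol
Ca²⁺ + 2e⁻ → Ca, so theoretical n(Ca) = 0.02495 mol → 1.000 g
Efficiency = 0.625 / 1.000 = 0.6250 = 62.5%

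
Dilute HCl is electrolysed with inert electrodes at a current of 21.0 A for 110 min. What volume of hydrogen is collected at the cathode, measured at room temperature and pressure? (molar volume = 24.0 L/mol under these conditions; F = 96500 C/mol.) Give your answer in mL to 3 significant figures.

17200 mL

Q = It = 21.0 × 6600 = 1.386×10^5 C
Moles of electrons = 1.386×10^5 / 96500 = 1.436 mol
2H⁺ + 2e⁻ → H₂, so n(H₂) = 1.436 / 2 = 0.7180 mol
V = 0.7180 × 24.0 = 17.23 L
= 17200 mL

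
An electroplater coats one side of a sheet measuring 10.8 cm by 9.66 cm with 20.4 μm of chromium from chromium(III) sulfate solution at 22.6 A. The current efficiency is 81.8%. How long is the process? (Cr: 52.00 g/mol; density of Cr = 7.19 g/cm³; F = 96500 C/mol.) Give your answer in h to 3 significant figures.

0.128 h

Plated area = 10.8 × 9.66 = 104.3 cm²
Volume = 104.3 × 20.4×10⁻⁴ cm = 0.2128 cm³
m(Cr) = 0.2128 × 7.19 = 1.530 g
n(Cr) = 1.530 / 52.00 = 0.02942 mol; n(e⁻) = 3 × 0.02942 = 0.08826 mol
Q = 0.08826 × 96500 / 0.818 = 10410 C
t = 10410 / 22.6 = 460.6 s = 0.128 h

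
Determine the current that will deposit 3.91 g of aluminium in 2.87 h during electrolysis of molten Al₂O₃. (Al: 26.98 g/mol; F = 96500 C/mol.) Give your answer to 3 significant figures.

4.06 A

n(Al) = 3.91 / 26.98 = 0.1449 mol
Al³⁺ + 3e⁻ → Al, so n(e⁻) = 3 × 0.1449 = 0.4347 mol
Q = 0.4347 × 96500 = 41950 C
I = Q / t = 41950 / 10332 s = 4.06 A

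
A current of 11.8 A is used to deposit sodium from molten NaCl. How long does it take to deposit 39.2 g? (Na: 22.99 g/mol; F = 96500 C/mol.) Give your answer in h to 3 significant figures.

3.87 h

n(Na) = 39.2 / 22.99 = 1.705 mol
Na⁺ + e⁻ → Na, so n(e⁻) = 1.705 mol
Q = 1.705 × 96500 = 1.645×10^5 C
t = Q / I = 1.645×10^5 / 11.8 = 13940 s = 3.87 h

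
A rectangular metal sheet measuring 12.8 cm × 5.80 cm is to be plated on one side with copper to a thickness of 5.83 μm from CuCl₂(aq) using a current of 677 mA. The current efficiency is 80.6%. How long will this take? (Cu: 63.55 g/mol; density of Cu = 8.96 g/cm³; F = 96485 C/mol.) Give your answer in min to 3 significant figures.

Plated area = 12.8 × 5.80 = 74.24 cm²
Volume = 74.24 × 5.83×10⁻⁴ cm = 0.04328 cm³
m(Cu) = 0.04328 × 8.96 = 0.3878 g
n(Cu) = 0.3878 / 63.55 = 0.006102 mol; n(e⁻) = 2 × 0.006102 = 0.01220 mol
Q = 0.01220 × 96485 / 0.806 = 1460 C
t = 1460 / 0.677 = 2157 s = 36.0 min

36.0 min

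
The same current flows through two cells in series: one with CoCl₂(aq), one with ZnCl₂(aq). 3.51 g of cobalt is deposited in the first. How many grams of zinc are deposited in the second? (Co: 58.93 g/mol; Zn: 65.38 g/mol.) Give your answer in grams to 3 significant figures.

n(Co) = 3.51 / 58.93 = 0.05956 mol
Co²⁺ + 2e⁻ → Co, so n(e⁻) = 2 × 0.05956 = 0.1191 mol
The cells are in series, so the same charge (and hence the same n(e⁻) = 0.1191 mol) passes through both.
Zn²⁺ + 2e⁻ → Zn, so n(Zn) = 0.1191 / 2 = 0.05955 mol
m(Zn) = 0.05955 × 65.38 = 3.89 g

3.89 g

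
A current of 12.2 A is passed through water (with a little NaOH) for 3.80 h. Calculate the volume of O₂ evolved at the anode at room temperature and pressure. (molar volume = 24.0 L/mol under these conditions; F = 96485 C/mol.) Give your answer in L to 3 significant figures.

Q = 12.2 A × 13680 s = 1.669×10^5 C
Moles of electrons = 1.669×10^5 / 96485 = 1.730 mol
2H₂O → O₂ + 4H⁺ + 4e⁻, so n(O₂) = 1.730 / 4 = 0.4325 mol
V = 0.4325 × 24.0 = 10.38 L

10.4 L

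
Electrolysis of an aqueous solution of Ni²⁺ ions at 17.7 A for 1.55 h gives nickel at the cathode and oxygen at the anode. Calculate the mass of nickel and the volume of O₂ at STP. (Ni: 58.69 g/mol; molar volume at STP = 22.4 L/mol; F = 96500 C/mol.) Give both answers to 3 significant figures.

30.0 g Ni; 5.73 L O₂

Q = 17.7 × 5580 = 98770 C; n(e⁻) = 98770 / 96500 = 1.024 mol
Cathode: Ni²⁺ + 2e⁻ → Ni → n(Ni) = 1.024/2 = 0.5120 mol → 30.0 g
Anode: 2H₂O → O₂ + 4H⁺ + 4e⁻ → n(O₂) = 1.024/4 = 0.2560 mol → 5.73 L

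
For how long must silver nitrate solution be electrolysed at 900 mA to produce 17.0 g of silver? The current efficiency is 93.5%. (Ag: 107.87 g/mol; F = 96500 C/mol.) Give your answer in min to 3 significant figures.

301 min

n(Ag) = 17.0 / 107.87 = 0.1576 mol
Ag⁺ + e⁻ → Ag, so n(e⁻) = 0.1576 mol
Q = 0.1576 × 96500 / 0.935 = 16270 C
t = Q / I = 16270 / 0.900 = 18080 s = 301 min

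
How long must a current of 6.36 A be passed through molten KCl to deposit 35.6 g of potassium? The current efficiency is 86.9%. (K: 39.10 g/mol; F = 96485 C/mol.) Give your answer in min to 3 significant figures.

n(K) = 35.6 / 39.10 = 0.9105 mol
K⁺ + e⁻ → K, so n(e⁻) = 0.9105 mol
Q = 0.9105 × 96485 / 0.869 = 1.011×10^5 C
t = Q / I = 1.011×10^5 / 6.36 = 15900 s = 265 min

265 min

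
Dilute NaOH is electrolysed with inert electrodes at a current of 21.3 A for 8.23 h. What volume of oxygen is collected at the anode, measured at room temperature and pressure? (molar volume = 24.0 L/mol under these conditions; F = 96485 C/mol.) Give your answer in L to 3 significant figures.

39.2 L

Q = It = 21.3 × 29628 = 6.311×10^5 C
n(e⁻) = Q/F = 6.311×10^5/96485 = 6.541 mol
2H₂O → O₂ + 4H⁺ + 4e⁻, so n(O₂) = 6.541 / 4 = 1.635 mol
V = 1.635 × 24.0 = 39.24 L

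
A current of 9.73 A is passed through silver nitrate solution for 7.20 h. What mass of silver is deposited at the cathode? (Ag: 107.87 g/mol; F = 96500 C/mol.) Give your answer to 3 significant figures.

282 g

Charge passed = 9.73 × 25920 = 2.522×10^5 C
n(e⁻) = 2.522×10^5 / 96500 = 2.613 mol
Ag⁺ + e⁻ → Ag, so n(Ag) = 2.613 mol
m = 2.613 × 107.87 = 282 g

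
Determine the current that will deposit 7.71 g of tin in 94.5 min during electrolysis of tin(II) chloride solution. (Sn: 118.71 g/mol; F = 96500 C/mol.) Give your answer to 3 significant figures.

2.21 A

n(Sn) = 7.71 / 118.71 = 0.06495 mol
Sn²⁺ + 2e⁻ → Sn, so n(e⁻) = 2 × 0.06495 = 0.1299 mol
Q = 0.1299 × 96500 = 12540 C
I = Q / t = 12540 / 5670 s = 2.21 A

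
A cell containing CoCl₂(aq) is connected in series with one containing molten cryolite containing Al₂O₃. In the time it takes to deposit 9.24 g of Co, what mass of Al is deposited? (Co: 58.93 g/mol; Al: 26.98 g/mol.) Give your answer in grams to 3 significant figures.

2.82 g

n(Co) = 9.24 / 58.93 = 0.1568 mol
Co²⁺ + 2e⁻ → Co, so n(e⁻) = 2 × 0.1568 = 0.3136 mol
Same current for the same time ⇒ same n(e⁻) = 0.3136 mol in both cells.
Al³⁺ + 3e⁻ → Al, so n(Al) = 0.3136 / 3 = 0.1045 mol
m(Al) = 0.1045 × 26.98 = 2.82 g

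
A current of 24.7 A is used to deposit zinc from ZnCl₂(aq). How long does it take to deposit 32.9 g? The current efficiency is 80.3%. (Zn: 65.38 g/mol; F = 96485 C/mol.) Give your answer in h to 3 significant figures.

n(Zn) = 32.9 / 65.38 = 0.5032 mol
Zn²⁺ + 2e⁻ → Zn, so n(e⁻) = 2 × 0.5032 = 1.006 mol
Q = 1.006 × 96485 / 0.803 = 1.209×10^5 C
t = Q / I = 1.209×10^5 / 24.7 = 4895 s = 1.36 h

1.36 h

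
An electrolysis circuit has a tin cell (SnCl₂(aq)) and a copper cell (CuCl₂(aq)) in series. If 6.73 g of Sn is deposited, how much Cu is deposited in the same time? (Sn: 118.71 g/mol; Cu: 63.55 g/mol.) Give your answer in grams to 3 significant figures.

n(Sn) = 6.73 / 118.71 = 0.05669 mol
Sn²⁺ + 2e⁻ → Sn, so n(e⁻) = 2 × 0.05669 = 0.1134 mol
The cells are in series, so the same charge (and hence the same n(e⁻) = 0.1134 mol) passes through both.
Cu²⁺ + 2e⁻ → Cu, so n(Cu) = 0.1134 / 2 = 0.05670 mol
m(Cu) = 0.05670 × 63.55 = 3.60 g

3.60 g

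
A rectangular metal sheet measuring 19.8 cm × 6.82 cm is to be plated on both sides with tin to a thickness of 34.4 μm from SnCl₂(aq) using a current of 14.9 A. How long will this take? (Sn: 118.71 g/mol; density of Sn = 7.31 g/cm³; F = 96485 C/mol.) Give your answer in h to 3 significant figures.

0.206 h

Plated area = 2 × 19.8 × 6.82 = 270.1 cm²
Volume = 270.1 × 34.4×10⁻⁴ cm = 0.9291 cm³
m(Sn) = 0.9291 × 7.31 = 6.792 g
n(Sn) = 6.792 / 118.71 = 0.05722 mol; n(e⁻) = 2 × 0.05722 = 0.1144 mol
Q = 0.1144 × 96485 = 11040 C
t = 11040 / 14.9 = 740.9 s = 0.206 h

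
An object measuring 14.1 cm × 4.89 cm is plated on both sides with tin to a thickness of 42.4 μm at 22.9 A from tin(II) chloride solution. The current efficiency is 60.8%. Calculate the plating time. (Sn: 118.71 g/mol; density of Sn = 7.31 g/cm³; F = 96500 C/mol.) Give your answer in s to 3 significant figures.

499 s

Plated area = 2 × 14.1 × 4.89 = 137.9 cm²
Volume = 137.9 × 42.4×10⁻⁴ cm = 0.5847 cm³
m(Sn) = 0.5847 × 7.31 = 4.274 g
n(Sn) = 4.274 / 118.71 = 0.03600 mol; n(e⁻) = 2 × 0.03600 = 0.07200 mol
Q = 0.07200 × 96500 / 0.608 = 11430 C
t = 11430 / 22.9 = 499.1 s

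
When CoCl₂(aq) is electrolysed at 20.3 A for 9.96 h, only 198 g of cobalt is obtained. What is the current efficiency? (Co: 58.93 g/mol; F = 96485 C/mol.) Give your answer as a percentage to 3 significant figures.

Q = 20.3 × 35856 = 7.279×10^5 C
n(e⁻) = 7.279×10^5 / 96485 = 7.544 mol
Co²⁺ + 2e⁻ → Co, so theoretical n(Co) = 3.772 mol → 222.3 g
Efficiency = 198 / 222.3 = 0.8907 = 89.1%

89.1%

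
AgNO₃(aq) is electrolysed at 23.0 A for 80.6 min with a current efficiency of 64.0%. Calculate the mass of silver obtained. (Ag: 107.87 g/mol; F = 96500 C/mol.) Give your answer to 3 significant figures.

79.6 g

Q = 23.0 × 4836 = 1.112×10^5 C
n(e⁻) = 1.112×10^5 / 96500 = 1.152 mol
Ag⁺ + e⁻ → Ag, so theoretical m(Ag) = 1.152 × 107.87 = 124.3 g
Actual mass = 64.0% × 124.3 = 79.6 g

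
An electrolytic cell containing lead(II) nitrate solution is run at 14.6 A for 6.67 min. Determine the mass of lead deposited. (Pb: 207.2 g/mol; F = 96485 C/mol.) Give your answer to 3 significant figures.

6.27 g

Q = It = 14.6 × 400.2 = 5843 C
n(e⁻) = Q/F = 5843/96485 = 0.06056 mol
Pb²⁺ + 2e⁻ → Pb, so n(Pb) = 0.06056 / 2 = 0.03028 mol
m = 0.03028 × 207.2 = 6.27 g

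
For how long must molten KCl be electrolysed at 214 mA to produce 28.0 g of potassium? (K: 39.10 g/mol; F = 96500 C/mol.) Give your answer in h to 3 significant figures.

n(K) = 28.0 / 39.10 = 0.7161 mol
K⁺ + e⁻ → K, so n(e⁻) = 0.7161 mol
Q = 0.7161 × 96500 = 69100 C
t = Q / I = 69100 / 0.214 = 3.229×10^5 s = 89.7 h

89.7 h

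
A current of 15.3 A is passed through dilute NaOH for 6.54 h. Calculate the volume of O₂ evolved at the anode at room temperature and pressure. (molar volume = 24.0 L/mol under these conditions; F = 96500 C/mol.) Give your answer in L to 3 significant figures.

22.4 L

Q = 15.3 A × 23544 s = 3.602×10^5 C
n(e⁻) = Q/F = 3.602×10^5/96500 = 3.733 mol
2H₂O → O₂ + 4H⁺ + 4e⁻, so n(O₂) = 3.733 / 4 = 0.9333 mol
V = 0.9333 × 24.0 = 22.40 L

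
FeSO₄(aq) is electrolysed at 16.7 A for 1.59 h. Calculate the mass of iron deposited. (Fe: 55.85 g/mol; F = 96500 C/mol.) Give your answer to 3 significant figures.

Charge passed = 16.7 × 5724 = 95590 C
n(e⁻) = 95590 / 96500 = 0.9906 mol
Fe²⁺ + 2e⁻ → Fe, so n(Fe) = 0.9906 / 2 = 0.4953 mol
m = 0.4953 × 55.85 = 27.7 g

27.7 g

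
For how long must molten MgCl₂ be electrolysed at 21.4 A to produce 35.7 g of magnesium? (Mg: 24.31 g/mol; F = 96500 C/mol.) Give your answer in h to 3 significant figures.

n(Mg) = 35.7 / 24.31 = 1.469 mol
Mg²⁺ + 2e⁻ → Mg, so n(e⁻) = 2 × 1.469 = 2.938 mol
Q = 2.938 × 96500 = 2.835×10^5 C
t = Q / I = 2.835×10^5 / 21.4 = 13250 s = 3.68 h

3.68 h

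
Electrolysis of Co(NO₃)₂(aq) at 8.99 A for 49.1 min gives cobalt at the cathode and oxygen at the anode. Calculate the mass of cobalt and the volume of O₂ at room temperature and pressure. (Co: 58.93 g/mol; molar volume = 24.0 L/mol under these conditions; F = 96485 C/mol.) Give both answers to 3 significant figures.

8.09 g Co; 1.65 L O₂

Q = 8.99 × 2946 = 26480 C; n(e⁻) = 26480 / 96485 = 0.2744 mol
Cathode: Co²⁺ + 2e⁻ → Co → n(Co) = 0.2744/2 = 0.1372 mol → 8.09 g
Anode: 2H₂O → O₂ + 4H⁺ + 4e⁻ → n(O₂) = 0.2744/4 = 0.06860 mol → 1.65 L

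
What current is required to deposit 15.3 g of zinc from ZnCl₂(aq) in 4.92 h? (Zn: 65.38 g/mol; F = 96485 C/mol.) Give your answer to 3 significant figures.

2.55 A

n(Zn) = 15.3 / 65.38 = 0.2340 mol
Zn²⁺ + 2e⁻ → Zn, so n(e⁻) = 2 × 0.2340 = 0.4680 mol
Q = 0.4680 × 96485 = 45150 C
I = Q / t = 45150 / 17712 s = 2.55 A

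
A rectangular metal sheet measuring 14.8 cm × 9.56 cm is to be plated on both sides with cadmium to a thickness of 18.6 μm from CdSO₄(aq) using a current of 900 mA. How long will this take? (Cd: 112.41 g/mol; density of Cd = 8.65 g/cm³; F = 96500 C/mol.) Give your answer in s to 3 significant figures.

8690 s

Plated area = 2 × 14.8 × 9.56 = 283.0 cm²
Volume = 283.0 × 18.6×10⁻⁴ cm = 0.5264 cm³
m(Cd) = 0.5264 × 8.65 = 4.553 g
n(Cd) = 4.553 / 112.41 = 0.04050 mol; n(e⁻) = 2 × 0.04050 = 0.08100 mol
Q = 0.08100 × 96500 = 7817 C
t = 7817 / 0.900 = 8686 s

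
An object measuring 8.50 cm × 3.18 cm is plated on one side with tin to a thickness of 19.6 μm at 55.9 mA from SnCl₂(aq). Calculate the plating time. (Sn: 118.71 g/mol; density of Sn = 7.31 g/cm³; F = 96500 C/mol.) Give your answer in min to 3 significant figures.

Plated area = 8.50 × 3.18 = 27.03 cm²
Volume = 27.03 × 19.6×10⁻⁴ cm = 0.05298 cm³
m(Sn) = 0.05298 × 7.31 = 0.3873 g
n(Sn) = 0.3873 / 118.71 = 0.003263 mol; n(e⁻) = 2 × 0.003263 = 0.006526 mol
Q = 0.006526 × 96500 = 629.8 C
t = 629.8 / 0.0559 = 11270 s = 188 min

188 min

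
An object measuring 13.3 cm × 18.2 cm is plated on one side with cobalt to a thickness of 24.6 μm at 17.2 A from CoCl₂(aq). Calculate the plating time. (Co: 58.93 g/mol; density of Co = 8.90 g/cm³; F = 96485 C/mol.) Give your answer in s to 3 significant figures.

1010 s

Plated area = 13.3 × 18.2 = 242.1 cm²
Volume = 242.1 × 24.6×10⁻⁴ cm = 0.5956 cm³
m(Co) = 0.5956 × 8.90 = 5.301 g
n(Co) = 5.301 / 58.93 = 0.08995 mol; n(e⁻) = 2 × 0.08995 = 0.1799 mol
Q = 0.1799 × 96485 = 17360 C
t = 17360 / 17.2 = 1009 s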